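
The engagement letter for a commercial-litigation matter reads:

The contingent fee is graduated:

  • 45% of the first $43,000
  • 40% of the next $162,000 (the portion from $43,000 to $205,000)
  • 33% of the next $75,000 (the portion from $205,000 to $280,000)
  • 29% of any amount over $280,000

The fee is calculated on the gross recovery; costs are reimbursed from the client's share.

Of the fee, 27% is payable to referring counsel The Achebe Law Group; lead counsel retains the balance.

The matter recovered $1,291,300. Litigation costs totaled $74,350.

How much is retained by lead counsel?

Fee base is the gross recovery, $1,291,300; costs are reimbursed separately.
First $43,000 at 45% = $19,350.00
Next $162,000 at 40% = $64,800.00
Next $75,000 at 33% = $24,750.00
Remaining $1,011,300 at 29% = $293,277.00
Fee: $19,350.00 + $64,800.00 + $24,750.00 + $293,277.00 = $402,177.00
Referral share: 27% of $402,177.00 = $108,587.79; lead counsel retains $402,177.00 − $108,587.79 = $293,589.21.

$293,589.21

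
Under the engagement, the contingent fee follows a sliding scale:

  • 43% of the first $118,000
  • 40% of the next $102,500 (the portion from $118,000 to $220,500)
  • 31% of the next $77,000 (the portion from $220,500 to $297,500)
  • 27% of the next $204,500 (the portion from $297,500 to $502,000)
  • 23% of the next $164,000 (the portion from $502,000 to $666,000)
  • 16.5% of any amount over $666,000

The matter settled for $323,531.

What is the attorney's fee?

$122,638.37

First $118,000 at 43% = $50,740.00
Next $102,500 at 40% = $41,000.00
Next $77,000 at 31% = $23,870.00
Remaining $26,031 at 27% = $7,028.37
Fee: $50,740.00 + $41,000.00 + $23,870.00 + $7,028.37 = $122,638.37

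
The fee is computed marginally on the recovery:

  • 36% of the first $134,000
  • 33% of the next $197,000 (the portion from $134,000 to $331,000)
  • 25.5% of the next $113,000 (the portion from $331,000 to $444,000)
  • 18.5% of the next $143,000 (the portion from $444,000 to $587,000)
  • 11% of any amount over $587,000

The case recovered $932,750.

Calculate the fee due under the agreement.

$206,552.50

First $134,000 at 36% = $48,240.00
Next $197,000 at 33% = $65,010.00
Next $113,000 at 25.5% = $28,815.00
Next $143,000 at 18.5% = $26,455.00
Remaining $345,750 at 11% = $38,032.50
Fee: $48,240.00 + $65,010.00 + $28,815.00 + $26,455.00 + $38,032.50 = $206,552.50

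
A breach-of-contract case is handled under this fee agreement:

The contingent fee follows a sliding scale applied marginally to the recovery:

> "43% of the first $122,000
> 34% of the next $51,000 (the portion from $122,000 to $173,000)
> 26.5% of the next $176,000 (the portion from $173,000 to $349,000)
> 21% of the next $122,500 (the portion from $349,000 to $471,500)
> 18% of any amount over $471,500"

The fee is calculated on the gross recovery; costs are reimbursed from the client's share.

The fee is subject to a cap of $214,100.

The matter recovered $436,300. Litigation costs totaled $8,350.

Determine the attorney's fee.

Fee base is the gross recovery, $436,300; costs are reimbursed separately.
First $122,000 at 43% = $52,460.00
Next $51,000 at 34% = $17,340.00
Next $176,000 at 26.5% = $46,640.00
Remaining $87,300 at 21% = $18,333.00
Fee: $52,460.00 + $17,340.00 + $46,640.00 + $18,333.00 = $134,773.00
$134,773.00 is under the $214,100 cap.

$134,773.00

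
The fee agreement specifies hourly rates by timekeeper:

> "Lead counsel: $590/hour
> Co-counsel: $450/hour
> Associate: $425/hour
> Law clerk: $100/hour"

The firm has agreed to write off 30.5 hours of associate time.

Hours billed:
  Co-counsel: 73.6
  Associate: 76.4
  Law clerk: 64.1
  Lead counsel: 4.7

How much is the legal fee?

$61,810.50

Lead counsel: 4.7 × $590 = $2,773.00
Co-counsel: 73.6 × $450 = $33,120.00
Associate: 76.4 × $425 = $32,470.00
Law clerk: 64.1 × $100 = $6,410.00
Subtotal: $74,773.00
Write-off: 30.5 × $425 = $12,962.50
Total: $74,773.00 − $12,962.50 = $61,810.50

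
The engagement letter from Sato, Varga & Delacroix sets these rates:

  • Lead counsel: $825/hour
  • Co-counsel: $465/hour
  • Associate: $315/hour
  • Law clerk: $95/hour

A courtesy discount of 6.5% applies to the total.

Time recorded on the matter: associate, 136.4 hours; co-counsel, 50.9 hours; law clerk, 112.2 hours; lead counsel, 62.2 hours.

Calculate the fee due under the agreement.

Lead counsel: 62.2 × $825 = $51,315.00
Co-counsel: 50.9 × $465 = $23,668.50
Associate: 136.4 × $315 = $42,966.00
Law clerk: 112.2 × $95 = $10,659.00
Subtotal: $128,608.50
Less 6.5% discount: −$8,359.55
Total: $128,608.50 − $8,359.55 = $120,248.95

$120,248.95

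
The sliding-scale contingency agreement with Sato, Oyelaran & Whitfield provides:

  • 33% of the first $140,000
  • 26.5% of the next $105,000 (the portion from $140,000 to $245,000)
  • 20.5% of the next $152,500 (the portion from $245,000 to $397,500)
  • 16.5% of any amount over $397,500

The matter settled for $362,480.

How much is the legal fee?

$98,108.40

First $140,000 at 33% = $46,200.00
Next $105,000 at 26.5% = $27,825.00
Remaining $117,480 at 20.5% = $24,083.40
Fee: $46,200.00 + $27,825.00 + $24,083.40 = $98,108.40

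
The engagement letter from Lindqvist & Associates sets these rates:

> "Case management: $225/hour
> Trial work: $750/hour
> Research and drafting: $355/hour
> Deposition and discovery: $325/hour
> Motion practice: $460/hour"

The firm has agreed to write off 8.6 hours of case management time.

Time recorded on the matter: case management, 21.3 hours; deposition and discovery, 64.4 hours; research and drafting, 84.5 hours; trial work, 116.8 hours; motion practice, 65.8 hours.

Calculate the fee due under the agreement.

Case management: 21.3 × $225 = $4,792.50
Trial work: 116.8 × $750 = $87,600.00
Research and drafting: 84.5 × $355 = $29,997.50
Deposition and discovery: 64.4 × $325 = $20,930.00
Motion practice: 65.8 × $460 = $30,268.00
Subtotal: $173,588.00
Write-off: 8.6 × $225 = $1,935.00
Total: $173,588.00 − $1,935.00 = $171,653.00

$171,653.00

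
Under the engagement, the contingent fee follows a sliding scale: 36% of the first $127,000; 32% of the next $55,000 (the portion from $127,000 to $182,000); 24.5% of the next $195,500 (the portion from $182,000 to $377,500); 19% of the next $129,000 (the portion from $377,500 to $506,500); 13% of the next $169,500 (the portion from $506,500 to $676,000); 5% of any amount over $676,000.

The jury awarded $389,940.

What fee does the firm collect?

$113,581.10

First $127,000 at 36% = $45,720.00
Next $55,000 at 32% = $17,600.00
Next $195,500 at 24.5% = $47,897.50
Remaining $12,440 at 19% = $2,363.60
Fee: $45,720.00 + $17,600.00 + $47,897.50 + $2,363.60 = $113,581.10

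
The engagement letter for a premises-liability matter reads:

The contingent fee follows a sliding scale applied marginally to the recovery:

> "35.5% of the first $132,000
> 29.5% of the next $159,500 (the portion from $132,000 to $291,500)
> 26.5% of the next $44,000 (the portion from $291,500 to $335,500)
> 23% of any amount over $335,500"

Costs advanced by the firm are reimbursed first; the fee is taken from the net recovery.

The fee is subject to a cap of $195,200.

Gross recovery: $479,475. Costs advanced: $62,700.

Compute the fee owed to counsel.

Fee base (net of costs): $479,475 − $62,700 = $416,775
First $132,000 at 35.5% = $46,860.00
Next $159,500 at 29.5% = $47,052.50
Next $44,000 at 26.5% = $11,660.00
Remaining $81,275 at 23% = $18,693.25
Fee: $46,860.00 + $47,052.50 + $11,660.00 + $18,693.25 = $124,265.75
$124,265.75 is under the $195,200 cap.

$124,265.75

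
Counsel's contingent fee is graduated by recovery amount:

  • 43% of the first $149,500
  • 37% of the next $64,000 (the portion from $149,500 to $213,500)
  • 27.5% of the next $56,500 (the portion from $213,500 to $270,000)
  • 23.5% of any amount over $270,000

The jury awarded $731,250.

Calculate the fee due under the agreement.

First $149,500 at 43% = $64,285.00
Next $64,000 at 37% = $23,680.00
Next $56,500 at 27.5% = $15,537.50
Remaining $461,250 at 23.5% = $108,393.75
Fee: $64,285.00 + $23,680.00 + $15,537.50 + $108,393.75 = $211,896.25

$211,896.25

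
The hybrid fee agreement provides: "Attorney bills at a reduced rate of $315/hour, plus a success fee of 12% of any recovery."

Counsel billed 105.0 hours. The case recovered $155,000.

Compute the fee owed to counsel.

$51,675.00

Hourly: 105.0 × $315 = $33,075.00
Success fee: 12% of $155,000 = $18,600.00
Total: $33,075.00 + $18,600.00 = $51,675.00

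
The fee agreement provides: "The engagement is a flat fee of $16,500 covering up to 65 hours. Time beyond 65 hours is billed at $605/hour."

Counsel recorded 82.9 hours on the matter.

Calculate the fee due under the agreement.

Flat fee: $16,500.00
Excess hours: 82.9 − 65 = 17.9
Overrun: 17.9 × $605 = $10,829.50
Total: $16,500.00 + $10,829.50 = $27,329.50

$27,329.50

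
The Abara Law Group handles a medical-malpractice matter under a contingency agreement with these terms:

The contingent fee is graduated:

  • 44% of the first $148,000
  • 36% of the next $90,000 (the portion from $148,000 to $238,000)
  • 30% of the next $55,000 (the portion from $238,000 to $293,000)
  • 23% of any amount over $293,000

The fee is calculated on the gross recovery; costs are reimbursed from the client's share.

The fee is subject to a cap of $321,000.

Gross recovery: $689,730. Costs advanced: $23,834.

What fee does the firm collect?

$205,267.90

Fee base is the gross recovery, $689,730; costs are reimbursed separately.
First $148,000 at 44% = $65,120.00
Next $90,000 at 36% = $32,400.00
Next $55,000 at 30% = $16,500.00
Remaining $396,730 at 23% = $91,247.90
Fee: $65,120.00 + $32,400.00 + $16,500.00 + $91,247.90 = $205,267.90
$205,267.90 is under the $321,000 cap.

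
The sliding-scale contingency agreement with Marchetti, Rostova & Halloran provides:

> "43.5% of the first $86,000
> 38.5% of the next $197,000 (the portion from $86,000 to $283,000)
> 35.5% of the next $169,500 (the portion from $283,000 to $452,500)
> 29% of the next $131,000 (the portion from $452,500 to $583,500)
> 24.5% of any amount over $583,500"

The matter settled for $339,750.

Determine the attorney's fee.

First $86,000 at 43.5% = $37,410.00
Next $197,000 at 38.5% = $75,845.00
Remaining $56,750 at 35.5% = $20,146.25
Fee: $37,410.00 + $75,845.00 + $20,146.25 = $133,401.25

$133,401.25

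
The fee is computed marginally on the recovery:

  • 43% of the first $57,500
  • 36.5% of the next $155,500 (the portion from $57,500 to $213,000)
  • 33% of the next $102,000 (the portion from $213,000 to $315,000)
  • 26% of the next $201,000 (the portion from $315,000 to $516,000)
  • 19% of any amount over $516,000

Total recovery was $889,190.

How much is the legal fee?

First $57,500 at 43% = $24,725.00
Next $155,500 at 36.5% = $56,757.50
Next $102,000 at 33% = $33,660.00
Next $201,000 at 26% = $52,260.00
Remaining $373,190 at 19% = $70,906.10
Fee: $24,725.00 + $56,757.50 + $33,660.00 + $52,260.00 + $70,906.10 = $238,308.60

$238,308.60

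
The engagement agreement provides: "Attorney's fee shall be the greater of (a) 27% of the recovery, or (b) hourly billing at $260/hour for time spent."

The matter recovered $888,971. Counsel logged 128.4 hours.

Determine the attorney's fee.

$240,022.17

(a) 27% of $888,971 = $240,022.17
(b) 128.4 × $260 = $33,384.00
The greater is (a): $240,022.17.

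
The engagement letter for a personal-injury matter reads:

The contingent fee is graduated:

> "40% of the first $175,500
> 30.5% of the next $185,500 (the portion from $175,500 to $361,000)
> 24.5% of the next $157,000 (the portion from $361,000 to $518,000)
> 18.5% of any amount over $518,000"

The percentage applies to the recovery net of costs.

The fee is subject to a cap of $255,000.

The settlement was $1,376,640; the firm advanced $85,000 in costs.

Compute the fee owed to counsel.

$255,000.00

Fee base (net of costs): $1,376,640 − $85,000 = $1,291,640
First $175,500 at 40% = $70,200.00
Next $185,500 at 30.5% = $56,577.50
Next $157,000 at 24.5% = $38,465.00
Remaining $773,640 at 18.5% = $143,123.40
Fee: $70,200.00 + $56,577.50 + $38,465.00 + $143,123.40 = $308,365.90
$308,365.90 exceeds the $255,000 cap, so the fee is capped at $255,000.00.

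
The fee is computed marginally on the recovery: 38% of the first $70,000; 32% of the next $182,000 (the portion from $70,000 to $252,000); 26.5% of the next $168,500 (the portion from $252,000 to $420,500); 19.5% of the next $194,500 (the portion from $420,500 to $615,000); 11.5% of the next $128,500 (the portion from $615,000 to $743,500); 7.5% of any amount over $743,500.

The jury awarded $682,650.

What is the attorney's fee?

$175,199.75

First $70,000 at 38% = $26,600.00
Next $182,000 at 32% = $58,240.00
Next $168,500 at 26.5% = $44,652.50
Next $194,500 at 19.5% = $37,927.50
Remaining $67,650 at 11.5% = $7,779.75
Fee: $26,600.00 + $58,240.00 + $44,652.50 + $37,927.50 + $7,779.75 = $175,199.75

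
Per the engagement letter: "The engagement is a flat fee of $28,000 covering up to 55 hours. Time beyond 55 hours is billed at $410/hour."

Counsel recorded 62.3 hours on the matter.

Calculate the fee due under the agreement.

Flat fee: $28,000.00
Excess hours: 62.3 − 55 = 7.3
Overrun: 7.3 × $410 = $2,993.00
Total: $28,000.00 + $2,993.00 = $30,993.00

$30,993.00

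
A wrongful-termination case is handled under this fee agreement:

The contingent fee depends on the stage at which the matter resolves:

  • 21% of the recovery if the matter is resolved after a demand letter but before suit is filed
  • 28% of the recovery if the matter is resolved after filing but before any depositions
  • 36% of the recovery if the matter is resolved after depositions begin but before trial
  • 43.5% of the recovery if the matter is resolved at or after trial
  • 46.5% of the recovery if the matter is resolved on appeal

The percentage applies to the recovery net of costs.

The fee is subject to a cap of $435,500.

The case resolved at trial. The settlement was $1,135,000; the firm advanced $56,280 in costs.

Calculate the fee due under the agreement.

Fee base (net of costs): $1,135,000 − $56,280 = $1,078,720
The matter resolved at trial, so the 43.5% rate applies.
$1,078,720 × 43.5% = $469,243.20
$469,243.20 exceeds the $435,500 cap, so the fee is capped at $435,500.00.

$435,500.00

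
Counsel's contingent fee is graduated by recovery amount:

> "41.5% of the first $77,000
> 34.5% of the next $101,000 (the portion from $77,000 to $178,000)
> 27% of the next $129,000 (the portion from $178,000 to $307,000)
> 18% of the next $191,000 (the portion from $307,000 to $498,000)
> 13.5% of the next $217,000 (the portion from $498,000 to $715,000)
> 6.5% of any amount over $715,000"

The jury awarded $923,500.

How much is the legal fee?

$178,857.50

First $77,000 at 41.5% = $31,955.00
Next $101,000 at 34.5% = $34,845.00
Next $129,000 at 27% = $34,830.00
Next $191,000 at 18% = $34,380.00
Next $217,000 at 13.5% = $29,295.00
Remaining $208,500 at 6.5% = $13,552.50
Fee: $31,955.00 + $34,845.00 + $34,830.00 + $34,380.00 + $29,295.00 + $13,552.50 = $178,857.50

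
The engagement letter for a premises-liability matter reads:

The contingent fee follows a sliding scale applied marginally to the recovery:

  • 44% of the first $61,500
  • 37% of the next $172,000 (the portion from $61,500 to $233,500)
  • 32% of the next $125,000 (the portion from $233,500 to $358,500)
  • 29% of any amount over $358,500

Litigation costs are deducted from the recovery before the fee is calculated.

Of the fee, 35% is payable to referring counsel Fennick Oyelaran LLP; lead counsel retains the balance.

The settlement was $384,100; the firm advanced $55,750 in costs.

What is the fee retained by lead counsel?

Fee base (net of costs): $384,100 − $55,750 = $328,350
First $61,500 at 44% = $27,060.00
Next $172,000 at 37% = $63,640.00
Remaining $94,850 at 32% = $30,352.00
Fee: $27,060.00 + $63,640.00 + $30,352.00 = $121,052.00
Referral share: 35% of $121,052.00 = $42,368.20; lead counsel retains $121,052.00 − $42,368.20 = $78,683.80.

$78,683.80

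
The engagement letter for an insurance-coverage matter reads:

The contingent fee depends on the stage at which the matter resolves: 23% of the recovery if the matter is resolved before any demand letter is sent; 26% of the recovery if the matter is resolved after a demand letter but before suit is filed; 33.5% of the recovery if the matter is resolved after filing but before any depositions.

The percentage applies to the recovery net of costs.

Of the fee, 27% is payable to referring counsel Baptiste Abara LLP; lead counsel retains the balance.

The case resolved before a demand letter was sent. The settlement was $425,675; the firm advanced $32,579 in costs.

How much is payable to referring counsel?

$24,411.26

Fee base (net of costs): $425,675 − $32,579 = $393,096
The matter resolved before a demand letter was sent, so the 23% rate applies.
$393,096 × 23% = $90,412.08
Referral share: 27% of $90,412.08 = $24,411.26; lead counsel retains $90,412.08 − $24,411.26 = $66,000.82.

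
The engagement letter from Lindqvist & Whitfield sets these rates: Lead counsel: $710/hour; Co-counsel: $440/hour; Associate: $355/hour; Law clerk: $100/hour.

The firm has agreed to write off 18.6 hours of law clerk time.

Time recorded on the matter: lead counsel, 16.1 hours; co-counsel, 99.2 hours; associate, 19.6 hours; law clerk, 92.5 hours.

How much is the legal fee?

$69,427.00

Lead counsel: 16.1 × $710 = $11,431.00
Co-counsel: 99.2 × $440 = $43,648.00
Associate: 19.6 × $355 = $6,958.00
Law clerk: 92.5 × $100 = $9,250.00
Subtotal: $71,287.00
Write-off: 18.6 × $100 = $1,860.00
Total: $71,287.00 − $1,860.00 = $69,427.00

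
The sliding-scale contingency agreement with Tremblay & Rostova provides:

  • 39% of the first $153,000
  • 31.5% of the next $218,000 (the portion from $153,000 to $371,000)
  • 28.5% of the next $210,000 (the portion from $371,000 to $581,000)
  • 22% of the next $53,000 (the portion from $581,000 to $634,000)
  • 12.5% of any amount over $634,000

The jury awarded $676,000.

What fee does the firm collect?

First $153,000 at 39% = $59,670.00
Next $218,000 at 31.5% = $68,670.00
Next $210,000 at 28.5% = $59,850.00
Next $53,000 at 22% = $11,660.00
Remaining $42,000 at 12.5% = $5,250.00
Fee: $59,670.00 + $68,670.00 + $59,850.00 + $11,660.00 + $5,250.00 = $205,100.00

$205,100.00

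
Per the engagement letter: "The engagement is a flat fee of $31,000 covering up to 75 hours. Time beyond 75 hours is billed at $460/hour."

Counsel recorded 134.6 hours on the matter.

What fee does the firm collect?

$58,416.00

Flat fee: $31,000.00
Excess hours: 134.6 − 75 = 59.6
Overrun: 59.6 × $460 = $27,416.00
Total: $31,000.00 + $27,416.00 = $58,416.00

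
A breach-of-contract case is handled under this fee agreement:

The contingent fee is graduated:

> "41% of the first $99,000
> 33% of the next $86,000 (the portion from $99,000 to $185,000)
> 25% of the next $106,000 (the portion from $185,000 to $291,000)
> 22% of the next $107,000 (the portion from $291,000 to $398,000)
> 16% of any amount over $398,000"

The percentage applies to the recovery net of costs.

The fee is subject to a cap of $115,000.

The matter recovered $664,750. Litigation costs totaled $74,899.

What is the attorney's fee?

Fee base (net of costs): $664,750 − $74,899 = $589,851
First $99,000 at 41% = $40,590.00
Next $86,000 at 33% = $28,380.00
Next $106,000 at 25% = $26,500.00
Next $107,000 at 22% = $23,540.00
Remaining $191,851 at 16% = $30,696.16
Fee: $40,590.00 + $28,380.00 + $26,500.00 + $23,540.00 + $30,696.16 = $149,706.16
$149,706.16 exceeds the $115,000 cap, so the fee is capped at $115,000.00.

$115,000.00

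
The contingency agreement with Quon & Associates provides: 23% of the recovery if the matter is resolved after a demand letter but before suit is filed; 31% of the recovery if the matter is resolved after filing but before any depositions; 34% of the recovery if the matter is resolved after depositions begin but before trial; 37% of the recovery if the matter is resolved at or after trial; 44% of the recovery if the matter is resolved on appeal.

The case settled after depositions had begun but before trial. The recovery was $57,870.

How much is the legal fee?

$19,675.80

The matter settled after depositions had begun but before trial, so the 34% rate applies.
$57,870 × 34% = $19,675.80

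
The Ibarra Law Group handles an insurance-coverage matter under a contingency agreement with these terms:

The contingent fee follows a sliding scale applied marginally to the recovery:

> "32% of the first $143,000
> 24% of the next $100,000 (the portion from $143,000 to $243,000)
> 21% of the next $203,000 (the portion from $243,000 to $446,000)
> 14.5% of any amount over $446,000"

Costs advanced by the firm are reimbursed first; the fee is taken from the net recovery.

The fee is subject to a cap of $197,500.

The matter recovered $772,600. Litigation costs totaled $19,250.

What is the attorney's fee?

$156,955.75

Fee base (net of costs): $772,600 − $19,250 = $753,350
First $143,000 at 32% = $45,760.00
Next $100,000 at 24% = $24,000.00
Next $203,000 at 21% = $42,630.00
Remaining $307,350 at 14.5% = $44,565.75
Fee: $45,760.00 + $24,000.00 + $42,630.00 + $44,565.75 = $156,955.75
$156,955.75 is under the $197,500 cap.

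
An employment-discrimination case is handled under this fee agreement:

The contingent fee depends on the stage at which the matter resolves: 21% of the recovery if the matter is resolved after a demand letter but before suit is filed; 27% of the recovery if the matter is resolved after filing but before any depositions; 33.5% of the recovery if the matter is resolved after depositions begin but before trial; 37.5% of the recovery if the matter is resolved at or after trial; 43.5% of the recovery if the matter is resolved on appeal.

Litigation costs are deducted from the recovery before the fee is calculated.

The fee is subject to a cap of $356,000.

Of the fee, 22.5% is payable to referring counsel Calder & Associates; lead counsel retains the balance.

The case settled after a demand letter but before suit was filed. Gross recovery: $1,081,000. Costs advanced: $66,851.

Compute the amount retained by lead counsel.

$165,052.75

Fee base (net of costs): $1,081,000 − $66,851 = $1,014,149
The matter settled after a demand letter but before suit was filed, so the 21% rate applies.
$1,014,149 × 21% = $212,971.29
$212,971.29 is under the $356,000 cap.
Referral share: 22.5% of $212,971.29 = $47,918.54; lead counsel retains $212,971.29 − $47,918.54 = $165,052.75.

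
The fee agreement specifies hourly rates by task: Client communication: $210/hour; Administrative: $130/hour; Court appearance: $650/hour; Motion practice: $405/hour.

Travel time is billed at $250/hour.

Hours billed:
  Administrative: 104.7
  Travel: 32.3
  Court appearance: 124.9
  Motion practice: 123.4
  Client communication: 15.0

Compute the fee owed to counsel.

Client communication: 15.0 × $210 = $3,150.00
Administrative: 104.7 × $130 = $13,611.00
Court appearance: 124.9 × $650 = $81,185.00
Motion practice: 123.4 × $405 = $49,977.00
Subtotal: $3,150.00 + $13,611.00 + $81,185.00 + $49,977.00 = $147,923.00
Travel: 32.3 × $250 = $8,075.00
Total: $147,923.00 + $8,075.00 = $155,998.00

$155,998.00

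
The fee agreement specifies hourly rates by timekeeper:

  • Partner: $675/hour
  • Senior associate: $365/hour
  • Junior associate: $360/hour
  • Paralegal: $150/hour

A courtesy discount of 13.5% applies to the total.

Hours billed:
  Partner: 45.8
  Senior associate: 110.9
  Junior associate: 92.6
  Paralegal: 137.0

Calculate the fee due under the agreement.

$108,366.77

Partner: 45.8 × $675 = $30,915.00
Senior associate: 110.9 × $365 = $40,478.50
Junior associate: 92.6 × $360 = $33,336.00
Paralegal: 137.0 × $150 = $20,550.00
Subtotal: $125,279.50
Less 13.5% discount: −$16,912.73
Total: $125,279.50 − $16,912.73 = $108,366.77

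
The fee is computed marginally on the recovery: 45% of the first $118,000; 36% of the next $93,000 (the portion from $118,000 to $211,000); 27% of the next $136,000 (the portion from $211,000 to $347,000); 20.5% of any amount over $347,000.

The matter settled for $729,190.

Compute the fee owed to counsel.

$201,648.95

First $118,000 at 45% = $53,100.00
Next $93,000 at 36% = $33,480.00
Next $136,000 at 27% = $36,720.00
Remaining $382,190 at 20.5% = $78,348.95
Fee: $53,100.00 + $33,480.00 + $36,720.00 + $78,348.95 = $201,648.95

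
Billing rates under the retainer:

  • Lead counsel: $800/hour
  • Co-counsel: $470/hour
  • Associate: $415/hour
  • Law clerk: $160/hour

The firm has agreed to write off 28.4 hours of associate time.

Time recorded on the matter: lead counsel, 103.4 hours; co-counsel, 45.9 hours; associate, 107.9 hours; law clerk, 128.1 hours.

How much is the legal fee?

Lead counsel: 103.4 × $800 = $82,720.00
Co-counsel: 45.9 × $470 = $21,573.00
Associate: 107.9 × $415 = $44,778.50
Law clerk: 128.1 × $160 = $20,496.00
Subtotal: $169,567.50
Write-off: 28.4 × $415 = $11,786.00
Total: $169,567.50 − $11,786.00 = $157,781.50

$157,781.50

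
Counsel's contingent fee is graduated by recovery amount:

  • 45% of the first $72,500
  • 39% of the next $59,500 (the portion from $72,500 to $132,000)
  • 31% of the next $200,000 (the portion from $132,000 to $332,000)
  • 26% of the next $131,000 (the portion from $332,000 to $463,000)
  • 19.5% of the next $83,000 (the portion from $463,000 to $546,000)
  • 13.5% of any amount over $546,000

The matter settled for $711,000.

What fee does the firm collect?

$190,350.00

First $72,500 at 45% = $32,625.00
Next $59,500 at 39% = $23,205.00
Next $200,000 at 31% = $62,000.00
Next $131,000 at 26% = $34,060.00
Next $83,000 at 19.5% = $16,185.00
Remaining $165,000 at 13.5% = $22,275.00
Fee: $32,625.00 + $23,205.00 + $62,000.00 + $34,060.00 + $16,185.00 + $22,275.00 = $190,350.00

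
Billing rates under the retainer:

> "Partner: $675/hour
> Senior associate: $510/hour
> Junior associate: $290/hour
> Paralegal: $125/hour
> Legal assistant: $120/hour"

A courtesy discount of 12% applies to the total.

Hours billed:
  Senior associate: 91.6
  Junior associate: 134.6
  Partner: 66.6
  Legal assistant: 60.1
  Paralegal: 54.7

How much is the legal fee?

Partner: 66.6 × $675 = $44,955.00
Senior associate: 91.6 × $510 = $46,716.00
Junior associate: 134.6 × $290 = $39,034.00
Paralegal: 54.7 × $125 = $6,837.50
Legal assistant: 60.1 × $120 = $7,212.00
Subtotal: $144,754.50
Less 12% discount: −$17,370.54
Total: $144,754.50 − $17,370.54 = $127,383.96

$127,383.96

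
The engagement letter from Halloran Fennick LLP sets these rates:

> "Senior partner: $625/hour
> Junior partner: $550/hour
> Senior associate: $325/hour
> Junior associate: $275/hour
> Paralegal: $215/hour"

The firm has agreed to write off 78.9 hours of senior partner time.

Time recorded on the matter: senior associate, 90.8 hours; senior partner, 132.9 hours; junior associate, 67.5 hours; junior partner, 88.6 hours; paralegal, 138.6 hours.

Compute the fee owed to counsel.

$160,351.50

Senior partner: 132.9 × $625 = $83,062.50
Junior partner: 88.6 × $550 = $48,730.00
Senior associate: 90.8 × $325 = $29,510.00
Junior associate: 67.5 × $275 = $18,562.50
Paralegal: 138.6 × $215 = $29,799.00
Subtotal: $209,664.00
Write-off: 78.9 × $625 = $49,312.50
Total: $209,664.00 − $49,312.50 = $160,351.50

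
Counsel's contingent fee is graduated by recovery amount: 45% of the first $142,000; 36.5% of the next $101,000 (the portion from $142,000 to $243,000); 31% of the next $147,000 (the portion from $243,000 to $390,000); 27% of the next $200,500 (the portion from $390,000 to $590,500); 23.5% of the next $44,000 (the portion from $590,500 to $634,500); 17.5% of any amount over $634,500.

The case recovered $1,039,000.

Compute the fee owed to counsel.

First $142,000 at 45% = $63,900.00
Next $101,000 at 36.5% = $36,865.00
Next $147,000 at 31% = $45,570.00
Next $200,500 at 27% = $54,135.00
Next $44,000 at 23.5% = $10,340.00
Remaining $404,500 at 17.5% = $70,787.50
Fee: $63,900.00 + $36,865.00 + $45,570.00 + $54,135.00 + $10,340.00 + $70,787.50 = $281,597.50

$281,597.50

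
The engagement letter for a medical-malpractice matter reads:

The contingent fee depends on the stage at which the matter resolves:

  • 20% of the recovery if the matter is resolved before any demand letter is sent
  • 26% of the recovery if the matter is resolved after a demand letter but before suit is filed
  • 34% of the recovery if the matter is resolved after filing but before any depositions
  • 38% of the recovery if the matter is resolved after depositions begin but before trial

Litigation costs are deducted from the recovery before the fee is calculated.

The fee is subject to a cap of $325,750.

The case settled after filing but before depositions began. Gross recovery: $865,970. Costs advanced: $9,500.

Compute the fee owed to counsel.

$291,199.80

Fee base (net of costs): $865,970 − $9,500 = $856,470
The matter settled after filing but before depositions began, so the 34% rate applies.
$856,470 × 34% = $291,199.80
$291,199.80 is under the $325,750 cap.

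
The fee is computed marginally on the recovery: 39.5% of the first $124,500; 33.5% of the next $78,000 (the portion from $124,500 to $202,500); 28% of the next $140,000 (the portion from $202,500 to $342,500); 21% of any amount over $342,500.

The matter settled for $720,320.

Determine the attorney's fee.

First $124,500 at 39.5% = $49,177.50
Next $78,000 at 33.5% = $26,130.00
Next $140,000 at 28% = $39,200.00
Remaining $377,820 at 21% = $79,342.20
Fee: $49,177.50 + $26,130.00 + $39,200.00 + $79,342.20 = $193,849.70

$193,849.70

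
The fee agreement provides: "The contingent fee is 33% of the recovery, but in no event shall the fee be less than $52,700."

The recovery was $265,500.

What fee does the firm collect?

33% of $265,500 = $87,615.00
That exceeds the $52,700 minimum.

$87,615.00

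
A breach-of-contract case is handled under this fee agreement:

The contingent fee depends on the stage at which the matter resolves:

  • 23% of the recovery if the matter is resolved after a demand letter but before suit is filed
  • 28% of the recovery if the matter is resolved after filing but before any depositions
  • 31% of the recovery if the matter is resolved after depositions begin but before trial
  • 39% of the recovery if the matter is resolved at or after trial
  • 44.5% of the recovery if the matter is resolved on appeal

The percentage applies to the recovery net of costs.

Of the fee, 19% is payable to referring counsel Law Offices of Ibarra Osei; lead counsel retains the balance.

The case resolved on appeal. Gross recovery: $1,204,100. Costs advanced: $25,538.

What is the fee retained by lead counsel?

$424,812.67

Fee base (net of costs): $1,204,100 − $25,538 = $1,178,562
The matter resolved on appeal, so the 44.5% rate applies.
$1,178,562 × 44.5% = $524,460.09
Referral share: 19% of $524,460.09 = $99,647.42; lead counsel retains $524,460.09 − $99,647.42 = $424,812.67.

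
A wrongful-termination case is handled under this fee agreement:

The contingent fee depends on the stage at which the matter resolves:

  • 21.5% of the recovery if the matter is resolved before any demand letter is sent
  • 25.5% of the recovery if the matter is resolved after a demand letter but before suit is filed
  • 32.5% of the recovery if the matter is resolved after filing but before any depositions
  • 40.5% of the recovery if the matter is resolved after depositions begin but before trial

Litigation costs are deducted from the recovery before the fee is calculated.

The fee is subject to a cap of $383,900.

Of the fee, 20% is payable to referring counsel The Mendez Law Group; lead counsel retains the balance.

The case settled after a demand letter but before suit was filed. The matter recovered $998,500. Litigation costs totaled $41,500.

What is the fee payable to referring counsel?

$48,807.00

Fee base (net of costs): $998,500 − $41,500 = $957,000
The matter settled after a demand letter but before suit was filed, so the 25.5% rate applies.
$957,000 × 25.5% = $244,035.00
$244,035.00 is under the $383,900 cap.
Referral share: 20% of $244,035.00 = $48,807.00; lead counsel retains $244,035.00 − $48,807.00 = $195,228.00.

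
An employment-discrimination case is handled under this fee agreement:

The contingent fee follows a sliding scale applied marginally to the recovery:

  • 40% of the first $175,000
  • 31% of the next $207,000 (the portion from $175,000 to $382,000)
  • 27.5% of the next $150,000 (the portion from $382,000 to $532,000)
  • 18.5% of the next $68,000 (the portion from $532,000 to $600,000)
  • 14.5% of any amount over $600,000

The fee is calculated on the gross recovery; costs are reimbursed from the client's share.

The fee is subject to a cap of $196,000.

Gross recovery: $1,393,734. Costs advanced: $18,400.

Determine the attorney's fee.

$196,000.00

Fee base is the gross recovery, $1,393,734; costs are reimbursed separately.
First $175,000 at 40% = $70,000.00
Next $207,000 at 31% = $64,170.00
Next $150,000 at 27.5% = $41,250.00
Next $68,000 at 18.5% = $12,580.00
Remaining $793,734 at 14.5% = $115,091.43
Fee: $70,000.00 + $64,170.00 + $41,250.00 + $12,580.00 + $115,091.43 = $303,091.43
$303,091.43 exceeds the $196,000 cap, so the fee is capped at $196,000.00.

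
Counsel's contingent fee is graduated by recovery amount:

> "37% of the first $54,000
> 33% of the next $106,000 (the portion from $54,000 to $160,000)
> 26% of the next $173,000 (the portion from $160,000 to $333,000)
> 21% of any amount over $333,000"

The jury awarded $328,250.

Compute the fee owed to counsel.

First $54,000 at 37% = $19,980.00
Next $106,000 at 33% = $34,980.00
Remaining $168,250 at 26% = $43,745.00
Fee: $19,980.00 + $34,980.00 + $43,745.00 = $98,705.00

$98,705.00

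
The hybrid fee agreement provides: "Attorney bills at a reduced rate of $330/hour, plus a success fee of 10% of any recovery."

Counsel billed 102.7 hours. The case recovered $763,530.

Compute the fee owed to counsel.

Hourly: 102.7 × $330 = $33,891.00
Success fee: 10% of $763,530 = $76,353.00
Total: $33,891.00 + $76,353.00 = $110,244.00

$110,244.00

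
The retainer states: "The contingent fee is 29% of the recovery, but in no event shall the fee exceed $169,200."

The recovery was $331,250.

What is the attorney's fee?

$96,062.50

29% of $331,250 = $96,062.50
That is under the $169,200 cap.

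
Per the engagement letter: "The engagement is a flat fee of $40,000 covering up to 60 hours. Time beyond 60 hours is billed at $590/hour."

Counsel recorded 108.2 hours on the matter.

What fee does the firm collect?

$68,438.00

Flat fee: $40,000.00
Excess hours: 108.2 − 60 = 48.2
Overrun: 48.2 × $590 = $28,438.00
Total: $40,000.00 + $28,438.00 = $68,438.00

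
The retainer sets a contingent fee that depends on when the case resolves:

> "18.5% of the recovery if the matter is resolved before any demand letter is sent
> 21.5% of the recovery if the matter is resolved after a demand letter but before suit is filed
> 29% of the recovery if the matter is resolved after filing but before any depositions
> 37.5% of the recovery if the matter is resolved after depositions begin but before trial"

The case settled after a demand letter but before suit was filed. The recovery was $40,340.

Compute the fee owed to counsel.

The matter settled after a demand letter but before suit was filed, so the 21.5% rate applies.
$40,340 × 21.5% = $8,673.10

$8,673.10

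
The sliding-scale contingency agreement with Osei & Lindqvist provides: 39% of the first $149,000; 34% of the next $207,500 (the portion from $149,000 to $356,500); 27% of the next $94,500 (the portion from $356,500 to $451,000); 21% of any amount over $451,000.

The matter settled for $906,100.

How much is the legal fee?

First $149,000 at 39% = $58,110.00
Next $207,500 at 34% = $70,550.00
Next $94,500 at 27% = $25,515.00
Remaining $455,100 at 21% = $95,571.00
Fee: $58,110.00 + $70,550.00 + $25,515.00 + $95,571.00 = $249,746.00

$249,746.00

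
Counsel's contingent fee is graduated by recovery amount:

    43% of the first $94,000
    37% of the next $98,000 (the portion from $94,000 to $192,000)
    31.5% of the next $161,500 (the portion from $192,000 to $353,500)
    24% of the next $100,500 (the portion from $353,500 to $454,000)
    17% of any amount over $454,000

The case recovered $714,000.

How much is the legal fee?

First $94,000 at 43% = $40,420.00
Next $98,000 at 37% = $36,260.00
Next $161,500 at 31.5% = $50,872.50
Next $100,500 at 24% = $24,120.00
Remaining $260,000 at 17% = $44,200.00
Fee: $40,420.00 + $36,260.00 + $50,872.50 + $24,120.00 + $44,200.00 = $195,872.50

$195,872.50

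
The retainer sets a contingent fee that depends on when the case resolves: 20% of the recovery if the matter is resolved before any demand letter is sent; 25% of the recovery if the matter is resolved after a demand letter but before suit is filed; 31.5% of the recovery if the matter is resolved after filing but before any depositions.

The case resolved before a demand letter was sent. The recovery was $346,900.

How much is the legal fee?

$69,380.00

The matter resolved before a demand letter was sent, so the 20% rate applies.
$346,900 × 20% = $69,380.00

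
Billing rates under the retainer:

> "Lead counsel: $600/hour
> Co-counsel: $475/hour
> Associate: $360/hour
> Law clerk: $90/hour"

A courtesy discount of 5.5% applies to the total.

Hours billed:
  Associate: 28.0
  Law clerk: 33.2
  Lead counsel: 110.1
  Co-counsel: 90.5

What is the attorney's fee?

$115,399.15

Lead counsel: 110.1 × $600 = $66,060.00
Co-counsel: 90.5 × $475 = $42,987.50
Associate: 28.0 × $360 = $10,080.00
Law clerk: 33.2 × $90 = $2,988.00
Subtotal: $122,115.50
Less 5.5% discount: −$6,716.35
Total: $122,115.50 − $6,716.35 = $115,399.15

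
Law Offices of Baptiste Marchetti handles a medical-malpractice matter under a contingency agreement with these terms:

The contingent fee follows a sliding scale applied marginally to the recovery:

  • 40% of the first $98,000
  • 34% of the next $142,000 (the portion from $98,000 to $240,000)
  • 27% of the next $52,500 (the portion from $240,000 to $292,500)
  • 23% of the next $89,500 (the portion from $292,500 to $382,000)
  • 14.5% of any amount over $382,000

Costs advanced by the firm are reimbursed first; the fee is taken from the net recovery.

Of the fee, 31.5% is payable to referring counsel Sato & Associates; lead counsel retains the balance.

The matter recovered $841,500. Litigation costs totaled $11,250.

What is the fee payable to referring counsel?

$58,979.42

Fee base (net of costs): $841,500 − $11,250 = $830,250
First $98,000 at 40% = $39,200.00
Next $142,000 at 34% = $48,280.00
Next $52,500 at 27% = $14,175.00
Next $89,500 at 23% = $20,585.00
Remaining $448,250 at 14.5% = $64,996.25
Fee: $39,200.00 + $48,280.00 + $14,175.00 + $20,585.00 + $64,996.25 = $187,236.25
Referral share: 31.5% of $187,236.25 = $58,979.42; lead counsel retains $187,236.25 − $58,979.42 = $128,256.83.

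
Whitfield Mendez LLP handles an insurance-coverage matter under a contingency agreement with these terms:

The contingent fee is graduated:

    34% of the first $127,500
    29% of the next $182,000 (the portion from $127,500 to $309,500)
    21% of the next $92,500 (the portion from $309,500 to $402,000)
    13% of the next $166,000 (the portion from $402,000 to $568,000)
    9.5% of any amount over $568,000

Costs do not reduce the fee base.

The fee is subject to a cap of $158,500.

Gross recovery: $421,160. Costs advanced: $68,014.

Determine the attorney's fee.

$118,045.80

Fee base is the gross recovery, $421,160; costs are reimbursed separately.
First $127,500 at 34% = $43,350.00
Next $182,000 at 29% = $52,780.00
Next $92,500 at 21% = $19,425.00
Remaining $19,160 at 13% = $2,490.80
Fee: $43,350.00 + $52,780.00 + $19,425.00 + $2,490.80 = $118,045.80
$118,045.80 is under the $158,500 cap.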